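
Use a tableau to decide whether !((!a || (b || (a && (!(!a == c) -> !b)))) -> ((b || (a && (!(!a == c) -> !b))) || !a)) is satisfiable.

Unsatisfiable

Initial set: {T !((!a || (b || (a && (!(!a == c) -> !b)))) -> ((b || (a && (!(!a == c) -> !b))) || !a))}.
T !((!a || (b || (a && (!(!a == c) -> !b)))) -> ((b || (a && (!(!a == c) -> !b))) || !a)): α-rule — add T (!a || (b || (a && (!(!a == c) -> !b)))), F ((b || (a && (!(!a == c) -> !b))) || !a).
F ((b || (a && (!(!a == c) -> !b))) || !a): α-rule — add F (b || (a && (!(!a == c) -> !b))), F !a.
F (b || (a && (!(!a == c) -> !b))): α-rule — add F b, F (a && (!(!a == c) -> !b)).
T (!a || (b || (a && (!(!a == c) -> !b)))): β-rule — branch into T !a  //  T (b || (a && (!(!a == c) -> !b))).
  branch 1 (add T !a):
    × closes — contains both a and !a.
  branch 2 (add T (b || (a && (!(!a == c) -> !b)))):
    F (a && (!(!a == c) -> !b)): β-rule — branch into F a  //  F (!(!a == c) -> !b).
      branch 2.1 (add F a):
        × closes — contains both a and !a.
      branch 2.2 (add F (!(!a == c) -> !b)):
        F (!(!a == c) -> !b): α-rule — add T !(!a == c), F !b.
        × closes — contains both b and !b.
All 3 branches close.
Every branch closed; the formula is unsatisfiable.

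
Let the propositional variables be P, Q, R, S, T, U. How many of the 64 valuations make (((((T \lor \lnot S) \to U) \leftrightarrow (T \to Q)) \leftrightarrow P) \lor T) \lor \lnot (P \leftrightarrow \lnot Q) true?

Initial set: {((((((T \lor \lnot S) \to U) \leftrightarrow (T \to Q)) \leftrightarrow P) \lor T) \lor \lnot (P \leftrightarrow \lnot Q))}.
((((((T \lor \lnot S) \to U) \leftrightarrow (T \to Q)) \leftrightarrow P) \lor T) \lor \lnot (P \leftrightarrow \lnot Q)): β-rule — branch into (((((T \lor \lnot S) \to U) \leftrightarrow (T \to Q)) \leftrightarrow P) \lor T)  //  \lnot (P \leftrightarrow \lnot Q).
  branch 1 (add (((((T \lor \lnot S) \to U) \leftrightarrow (T \to Q)) \leftrightarrow P) \lor T)):
    (((((T \lor \lnot S) \to U) \leftrightarrow (T \to Q)) \leftrightarrow P) \lor T): β-rule — branch into ((((T \lor \lnot S) \to U) \leftrightarrow (T \to Q)) \leftrightarrow P)  //  T.
      branch 1.1 (add ((((T \lor \lnot S) \to U) \leftrightarrow (T \to Q)) \leftrightarrow P)):
        ((((T \lor \lnot S) \to U) \leftrightarrow (T \to Q)) \leftrightarrow P): β-rule — branch into (((T \lor \lnot S) \to U) \leftrightarrow (T \to Q)), P  //  \lnot (((T \lor \lnot S) \to U) \leftrightarrow (T \to Q)), \lnot P.
          branch 1.1.1 (add (((T \lor \lnot S) \to U) \leftrightarrow (T \to Q)), P):
            (((T \lor \lnot S) \to U) \leftrightarrow (T \to Q)): β-rule — branch into ((T \lor \lnot S) \to U), (T \to Q)  //  \lnot ((T \lor \lnot S) \to U), \lnot (T \to Q).
              branch 1.1.1.1 (add ((T \lor \lnot S) \to U), (T \to Q)):
                ((T \lor \lnot S) \to U): β-rule — branch into \lnot (T \lor \lnot S)  //  U.
                  branch 1.1.1.1.1 (add \lnot (T \lor \lnot S)):
                    \lnot (T \lor \lnot S): α-rule — add \lnot T, \lnot \lnot S.
                    (T \to Q): β-rule — branch into \lnot T  //  Q.
                      branch 1.1.1.1.1.1 (add \lnot T):
                        ○ open, literals {P=1, S=1, T=0}.
                      branch 1.1.1.1.1.2 (add Q):
                        ○ open, literals {P=1, Q=1, S=1, T=0}.
                  branch 1.1.1.1.2 (add U):
                    (T \to Q): β-rule — branch into \lnot T  //  Q.
                      branch 1.1.1.1.2.1 (add \lnot T):
                        ○ open, literals {P=1, T=0, U=1}.
                      branch 1.1.1.1.2.2 (add Q):
                        ○ open, literals {P=1, Q=1, U=1}.
              branch 1.1.1.2 (add \lnot ((T \lor \lnot S) \to U), \lnot (T \to Q)):
                \lnot ((T \lor \lnot S) \to U): α-rule — add (T \lor \lnot S), \lnot U.
                \lnot (T \to Q): α-rule — add T, \lnot Q.
                (T \lor \lnot S): β-rule — branch into T  //  \lnot S.
                  branch 1.1.1.2.1 (add T):
                    ○ open, literals {P=1, Q=0, T=1, U=0}.
                  branch 1.1.1.2.2 (add \lnot S):
                    ○ open, literals {P=1, Q=0, S=0, T=1, U=0}.
          branch 1.1.2 (add \lnot (((T \lor \lnot S) \to U) \leftrightarrow (T \to Q)), \lnot P):
            \lnot (((T \lor \lnot S) \to U) \leftrightarrow (T \to Q)): β-rule — branch into ((T \lor \lnot S) \to U), \lnot (T \to Q)  //  \lnot ((T \lor \lnot S) \to U), (T \to Q).
              branch 1.1.2.1 (add ((T \lor \lnot S) \to U), \lnot (T \to Q)):
                \lnot (T \to Q): α-rule — add T, \lnot Q.
                ((T \lor \lnot S) \to U): β-rule — branch into \lnot (T \lor \lnot S)  //  U.
                  branch 1.1.2.1.1 (add \lnot (T \lor \lnot S)):
                    \lnot (T \lor \lnot S): α-rule — add \lnot T, \lnot \lnot S.
                    × closes — contains both T and \lnot T.
                  branch 1.1.2.1.2 (add U):
                    ○ open, literals {P=0, Q=0, T=1, U=1}.
              branch 1.1.2.2 (add \lnot ((T \lor \lnot S) \to U), (T \to Q)):
                \lnot ((T \lor \lnot S) \to U): α-rule — add (T \lor \lnot S), \lnot U.
                (T \to Q): β-rule — branch into \lnot T  //  Q.
                  branch 1.1.2.2.1 (add \lnot T):
                    (T \lor \lnot S): β-rule — branch into T  //  \lnot S.
                      branch 1.1.2.2.1.1 (add T):
                        × closes — contains both T and \lnot T.
                      branch 1.1.2.2.1.2 (add \lnot S):
                        ○ open, literals {P=0, S=0, T=0, U=0}.
                  branch 1.1.2.2.2 (add Q):
                    (T \lor \lnot S): β-rule — branch into T  //  \lnot S.
                      branch 1.1.2.2.2.1 (add T):
                        ○ open, literals {P=0, Q=1, T=1, U=0}.
                      branch 1.1.2.2.2.2 (add \lnot S):
                        ○ open, literals {P=0, Q=1, S=0, U=0}.
      branch 1.2 (add T):
        ○ open, literals {T=1}.
  branch 2 (add \lnot (P \leftrightarrow \lnot Q)):
    \lnot (P \leftrightarrow \lnot Q): β-rule — branch into P, \lnot \lnot Q  //  \lnot P, \lnot Q.
      branch 2.1 (add P, \lnot \lnot Q):
        ○ open, literals {P=1, Q=1}.
      branch 2.2 (add \lnot P, \lnot Q):
        ○ open, literals {P=0, Q=0}.
2 branches closed, 13 open.
Each open branch fixes some atoms; the unmentioned ones are free. Counting distinct full assignments: branch {P=1, S=1, T=0} (Q, R, U) contributes 8 new; branch {P=1, Q=1, S=1, T=0} (R, U) contributes 0 new; branch {P=1, T=0, U=1} (Q, R, S) contributes 4 new; branch {P=1, Q=1, U=1} (R, S, T) contributes 4 new; branch {P=1, Q=0, T=1, U=0} (R, S) contributes 4 new; branch {P=1, Q=0, S=0, T=1, U=0} (R) contributes 0 new; branch {P=0, Q=0, T=1, U=1} (R, S) contributes 4 new; branch {P=0, S=0, T=0, U=0} (Q, R) contributes 4 new; branch {P=0, Q=1, T=1, U=0} (R, S) contributes 4 new; branch {P=0, Q=1, S=0, U=0} (R, T) contributes 0 new; branch {T=1} (P, Q, R, S, U) contributes 16 new; branch {P=1, Q=1} (R, S, T, U) contributes 2 new; branch {P=0, Q=0} (R, S, T, U) contributes 6 new. Total: 56.

56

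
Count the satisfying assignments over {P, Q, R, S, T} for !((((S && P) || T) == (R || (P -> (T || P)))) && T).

Initial set: {T !((((S && P) || T) == (R || (P -> (T || P)))) && T)}.
T !((((S && P) || T) == (R || (P -> (T || P)))) && T): β-rule — branch into F (((S && P) || T) == (R || (P -> (T || P))))  //  F T.
  branch 1 (add F (((S && P) || T) == (R || (P -> (T || P))))):
    F (((S && P) || T) == (R || (P -> (T || P)))): β-rule — branch into T ((S && P) || T), F (R || (P -> (T || P)))  //  F ((S && P) || T), T (R || (P -> (T || P))).
      branch 1.1 (add T ((S && P) || T), F (R || (P -> (T || P)))):
        F (R || (P -> (T || P))): α-rule — add F R, F (P -> (T || P)).
        F (P -> (T || P)): α-rule — add T P, F (T || P).
        F (T || P): α-rule — add F T, F P.
        × closes — contains both P and !P.
      branch 1.2 (add F ((S && P) || T), T (R || (P -> (T || P)))):
        F ((S && P) || T): α-rule — add F (S && P), F T.
        T (R || (P -> (T || P))): β-rule — branch into T R  //  T (P -> (T || P)).
          branch 1.2.1 (add T R):
            F (S && P): β-rule — branch into F S  //  F P.
              branch 1.2.1.1 (add F S):
                ○ open, literals {R=1, S=0, T=0}.
              branch 1.2.1.2 (add F P):
                ○ open, literals {P=0, R=1, T=0}.
          branch 1.2.2 (add T (P -> (T || P))):
            F (S && P): β-rule — branch into F S  //  F P.
              branch 1.2.2.1 (add F S):
                T (P -> (T || P)): β-rule — branch into F P  //  T (T || P).
                  branch 1.2.2.1.1 (add F P):
                    ○ open, literals {P=0, S=0, T=0}.
                  branch 1.2.2.1.2 (add T (T || P)):
                    T (T || P): β-rule — branch into T T  //  T P.
                      branch 1.2.2.1.2.1 (add T T):
                        × closes — contains both T and !T.
                      branch 1.2.2.1.2.2 (add T P):
                        ○ open, literals {P=1, S=0, T=0}.
              branch 1.2.2.2 (add F P):
                T (P -> (T || P)): β-rule — branch into F P  //  T (T || P).
                  branch 1.2.2.2.1 (add F P):
                    ○ open, literals {P=0, T=0}.
                  branch 1.2.2.2.2 (add T (T || P)):
                    T (T || P): β-rule — branch into T T  //  T P.
                      branch 1.2.2.2.2.1 (add T T):
                        × closes — contains both T and !T.
                      branch 1.2.2.2.2.2 (add T P):
                        × closes — contains both P and !P.
  branch 2 (add F T):
    ○ open, literals {T=0}.
4 branches closed, 6 open.
Each open branch fixes some atoms; the unmentioned ones are free. Counting distinct full assignments: branch {R=1, S=0, T=0} (P, Q) contributes 4 new; branch {P=0, R=1, T=0} (Q, S) contributes 2 new; branch {P=0, S=0, T=0} (Q, R) contributes 2 new; branch {P=1, S=0, T=0} (Q, R) contributes 2 new; branch {P=0, T=0} (Q, R, S) contributes 2 new; branch {T=0} (P, Q, R, S) contributes 4 new. Total: 16.

16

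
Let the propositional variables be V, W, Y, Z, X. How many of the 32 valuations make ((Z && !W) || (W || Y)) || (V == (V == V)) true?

30

Initial set: {(((Z && !W) || (W || Y)) || (V == (V == V)))}.
(((Z && !W) || (W || Y)) || (V == (V == V))): β-rule — branch into ((Z && !W) || (W || Y))  //  (V == (V == V)).
  branch 1 (add ((Z && !W) || (W || Y))):
    ((Z && !W) || (W || Y)): β-rule — branch into (Z && !W)  //  (W || Y).
      branch 1.1 (add (Z && !W)):
        (Z && !W): α-rule — add Z, !W.
        ○ open, literals {W=false, Z=true}.
      branch 1.2 (add (W || Y)):
        (W || Y): β-rule — branch into W  //  Y.
          branch 1.2.1 (add W):
            ○ open, literals {W=true}.
          branch 1.2.2 (add Y):
            ○ open, literals {Y=true}.
  branch 2 (add (V == (V == V))):
    (V == (V == V)): β-rule — branch into V, (V == V)  //  !V, !(V == V).
      branch 2.1 (add V, (V == V)):
        (V == V): β-rule — branch into V, V  //  !V, !V.
          branch 2.1.1 (add V, V):
            ○ open, literals {V=true}.
          branch 2.1.2 (add !V, !V):
            × closes — contains both V and !V.
      branch 2.2 (add !V, !(V == V)):
        !(V == V): β-rule — branch into V, !V  //  !V, V.
          branch 2.2.1 (add V, !V):
            × closes — contains both V and !V.
          branch 2.2.2 (add !V, V):
            × closes — contains both V and !V.
3 branches closed, 4 open.
Each open branch fixes some atoms; the unmentioned ones are free. Counting distinct full assignments: branch {W=false, Z=true} (V, Y, X) contributes 8 new; branch {W=true} (V, Y, Z, X) contributes 16 new; branch {Y=true} (V, W, Z, X) contributes 4 new; branch {V=true} (W, Y, Z, X) contributes 2 new. Total: 30.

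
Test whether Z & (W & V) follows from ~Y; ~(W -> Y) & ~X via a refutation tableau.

Initial set: {~Y; (~(W -> Y) & ~X); ~(Z & (W & V))}.
(~(W -> Y) & ~X): α-rule — add ~(W -> Y), ~X.
~(W -> Y): α-rule — add W, ~Y.
~(Z & (W & V)): β-rule — branch into ~Z  //  ~(W & V).
  branch 1 (add ~Z):
    ○ open, literals {W=T, X=F, Y=F, Z=F}.
  branch 2 (add ~(W & V)):
    ~(W & V): β-rule — branch into ~W  //  ~V.
      branch 2.1 (add ~W):
        × closes — contains both W and ~W.
      branch 2.2 (add ~V):
        ○ open, literals {V=F, W=T, X=F, Y=F}.
1 branch closed, 2 open.
An open branch gives a countermodel: W=T, X=F, Y=F, Z=F (unmentioned atoms arbitrary); the premises hold there but the conclusion fails.

No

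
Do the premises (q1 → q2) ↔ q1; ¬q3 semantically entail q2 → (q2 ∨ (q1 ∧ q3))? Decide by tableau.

Yes

Initial set: {((q1 → q2) ↔ q1); ¬q3; ¬(q2 → (q2 ∨ (q1 ∧ q3)))}.
¬(q2 → (q2 ∨ (q1 ∧ q3))): α-rule — add q2, ¬(q2 ∨ (q1 ∧ q3)).
¬(q2 ∨ (q1 ∧ q3)): α-rule — add ¬q2, ¬(q1 ∧ q3).
× closes — contains both q2 and ¬q2.
All 1 branch closes.
Every branch closed, so the premises entail the conclusion.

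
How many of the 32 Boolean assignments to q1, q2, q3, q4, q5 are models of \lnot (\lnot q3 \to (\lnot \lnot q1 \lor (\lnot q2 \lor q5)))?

Initial set: {\lnot (\lnot q3 \to (\lnot \lnot q1 \lor (\lnot q2 \lor q5)))}.
\lnot (\lnot q3 \to (\lnot \lnot q1 \lor (\lnot q2 \lor q5))): α-rule — add \lnot q3, \lnot (\lnot \lnot q1 \lor (\lnot q2 \lor q5)).
\lnot (\lnot \lnot q1 \lor (\lnot q2 \lor q5)): α-rule — add \lnot \lnot \lnot q1, \lnot (\lnot q2 \lor q5).
\lnot \lnot \lnot q1: drop double negation, giving \lnot q1.
\lnot (\lnot q2 \lor q5): α-rule — add \lnot \lnot q2, \lnot q5.
○ open, literals {q1=F, q2=T, q3=F, q5=F}.
0 branches closed, 1 open.
Each open branch fixes some atoms; the unmentioned ones are free. Counting distinct full assignments: branch {q1=F, q2=T, q3=F, q5=F} (q4) contributes 2 new. Total: 2.

2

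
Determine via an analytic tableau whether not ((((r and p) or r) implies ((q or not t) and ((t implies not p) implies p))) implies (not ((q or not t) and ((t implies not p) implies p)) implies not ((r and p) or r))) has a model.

Initial set: {not ((((r and p) or r) implies ((q or not t) and ((t implies not p) implies p))) implies (not ((q or not t) and ((t implies not p) implies p)) implies not ((r and p) or r)))}.
not ((((r and p) or r) implies ((q or not t) and ((t implies not p) implies p))) implies (not ((q or not t) and ((t implies not p) implies p)) implies not ((r and p) or r))): α-rule — add (((r and p) or r) implies ((q or not t) and ((t implies not p) implies p))), not (not ((q or not t) and ((t implies not p) implies p)) implies not ((r and p) or r)).
not (not ((q or not t) and ((t implies not p) implies p)) implies not ((r and p) or r)): α-rule — add not ((q or not t) and ((t implies not p) implies p)), not not ((r and p) or r).
(((r and p) or r) implies ((q or not t) and ((t implies not p) implies p))): β-rule — branch into not ((r and p) or r)  //  ((q or not t) and ((t implies not p) implies p)).
  branch 1 (add not ((r and p) or r)):
    not ((r and p) or r): α-rule — add not (r and p), not r.
    not ((q or not t) and ((t implies not p) implies p)): β-rule — branch into not (q or not t)  //  not ((t implies not p) implies p).
      branch 1.1 (add not (q or not t)):
        not (q or not t): α-rule — add not q, not not t.
        not not ((r and p) or r): β-rule — branch into (r and p)  //  r.
          branch 1.1.1 (add (r and p)):
            (r and p): α-rule — add r, p.
            × closes — contains both r and not r.
          branch 1.1.2 (add r):
            × closes — contains both r and not r.
      branch 1.2 (add not ((t implies not p) implies p)):
        not ((t implies not p) implies p): α-rule — add (t implies not p), not p.
        not not ((r and p) or r): β-rule — branch into (r and p)  //  r.
          branch 1.2.1 (add (r and p)):
            (r and p): α-rule — add r, p.
            × closes — contains both r and not r.
          branch 1.2.2 (add r):
            × closes — contains both r and not r.
  branch 2 (add ((q or not t) and ((t implies not p) implies p))):
    ((q or not t) and ((t implies not p) implies p)): α-rule — add (q or not t), ((t implies not p) implies p).
    not ((q or not t) and ((t implies not p) implies p)): β-rule — branch into not (q or not t)  //  not ((t implies not p) implies p).
      branch 2.1 (add not (q or not t)):
        not (q or not t): α-rule — add not q, not not t.
        not not ((r and p) or r): β-rule — branch into (r and p)  //  r.
          branch 2.1.1 (add (r and p)):
            (r and p): α-rule — add r, p.
            (q or not t): β-rule — branch into q  //  not t.
              branch 2.1.1.1 (add q):
                × closes — contains both q and not q.
              branch 2.1.1.2 (add not t):
                × closes — contains both t and not t.
          branch 2.1.2 (add r):
            (q or not t): β-rule — branch into q  //  not t.
              branch 2.1.2.1 (add q):
                × closes — contains both q and not q.
              branch 2.1.2.2 (add not t):
                × closes — contains both t and not t.
      branch 2.2 (add not ((t implies not p) implies p)):
        not ((t implies not p) implies p): α-rule — add (t implies not p), not p.
        not not ((r and p) or r): β-rule — branch into (r and p)  //  r.
          branch 2.2.1 (add (r and p)):
            (r and p): α-rule — add r, p.
            × closes — contains both p and not p.
          branch 2.2.2 (add r):
            (q or not t): β-rule — branch into q  //  not t.
              branch 2.2.2.1 (add q):
                ((t implies not p) implies p): β-rule — branch into not (t implies not p)  //  p.
                  branch 2.2.2.1.1 (add not (t implies not p)):
                    not (t implies not p): α-rule — add t, not not p.
                    × closes — contains both p and not p.
                  branch 2.2.2.1.2 (add p):
                    × closes — contains both p and not p.
              branch 2.2.2.2 (add not t):
                ((t implies not p) implies p): β-rule — branch into not (t implies not p)  //  p.
                  branch 2.2.2.2.1 (add not (t implies not p)):
                    not (t implies not p): α-rule — add t, not not p.
                    × closes — contains both t and not t.
                  branch 2.2.2.2.2 (add p):
                    × closes — contains both p and not p.
All 13 branches close.
Every branch closed; the formula is unsatisfiable.

Unsatisfiable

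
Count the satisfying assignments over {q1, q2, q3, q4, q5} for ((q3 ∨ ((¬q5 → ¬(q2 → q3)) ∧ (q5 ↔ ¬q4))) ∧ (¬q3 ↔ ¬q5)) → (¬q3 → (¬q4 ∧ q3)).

30

Initial set: {(((q3 ∨ ((¬q5 → ¬(q2 → q3)) ∧ (q5 ↔ ¬q4))) ∧ (¬q3 ↔ ¬q5)) → (¬q3 → (¬q4 ∧ q3)))}.
(((q3 ∨ ((¬q5 → ¬(q2 → q3)) ∧ (q5 ↔ ¬q4))) ∧ (¬q3 ↔ ¬q5)) → (¬q3 → (¬q4 ∧ q3))): β-rule — branch into ¬((q3 ∨ ((¬q5 → ¬(q2 → q3)) ∧ (q5 ↔ ¬q4))) ∧ (¬q3 ↔ ¬q5))  //  (¬q3 → (¬q4 ∧ q3)).
  branch 1 (add ¬((q3 ∨ ((¬q5 → ¬(q2 → q3)) ∧ (q5 ↔ ¬q4))) ∧ (¬q3 ↔ ¬q5))):
    ¬((q3 ∨ ((¬q5 → ¬(q2 → q3)) ∧ (q5 ↔ ¬q4))) ∧ (¬q3 ↔ ¬q5)): β-rule — branch into ¬(q3 ∨ ((¬q5 → ¬(q2 → q3)) ∧ (q5 ↔ ¬q4)))  //  ¬(¬q3 ↔ ¬q5).
      branch 1.1 (add ¬(q3 ∨ ((¬q5 → ¬(q2 → q3)) ∧ (q5 ↔ ¬q4)))):
        ¬(q3 ∨ ((¬q5 → ¬(q2 → q3)) ∧ (q5 ↔ ¬q4))): α-rule — add ¬q3, ¬((¬q5 → ¬(q2 → q3)) ∧ (q5 ↔ ¬q4)).
        ¬((¬q5 → ¬(q2 → q3)) ∧ (q5 ↔ ¬q4)): β-rule — branch into ¬(¬q5 → ¬(q2 → q3))  //  ¬(q5 ↔ ¬q4).
          branch 1.1.1 (add ¬(¬q5 → ¬(q2 → q3))):
            ¬(¬q5 → ¬(q2 → q3)): α-rule — add ¬q5, ¬¬(q2 → q3).
            ¬¬(q2 → q3): β-rule — branch into ¬q2  //  q3.
              branch 1.1.1.1 (add ¬q2):
                ○ open, literals {q2=F, q3=F, q5=F}.
              branch 1.1.1.2 (add q3):
                × closes — contains both q3 and ¬q3.
          branch 1.1.2 (add ¬(q5 ↔ ¬q4)):
            ¬(q5 ↔ ¬q4): β-rule — branch into q5, ¬¬q4  //  ¬q5, ¬q4.
              branch 1.1.2.1 (add q5, ¬¬q4):
                ○ open, literals {q3=F, q4=T, q5=T}.
              branch 1.1.2.2 (add ¬q5, ¬q4):
                ○ open, literals {q3=F, q4=F, q5=F}.
      branch 1.2 (add ¬(¬q3 ↔ ¬q5)):
        ¬(¬q3 ↔ ¬q5): β-rule — branch into ¬q3, ¬¬q5  //  ¬¬q3, ¬q5.
          branch 1.2.1 (add ¬q3, ¬¬q5):
            ○ open, literals {q3=F, q5=T}.
          branch 1.2.2 (add ¬¬q3, ¬q5):
            ○ open, literals {q3=T, q5=F}.
  branch 2 (add (¬q3 → (¬q4 ∧ q3))):
    (¬q3 → (¬q4 ∧ q3)): β-rule — branch into ¬¬q3  //  (¬q4 ∧ q3).
      branch 2.1 (add ¬¬q3):
        ○ open, literals {q3=T}.
      branch 2.2 (add (¬q4 ∧ q3)):
        (¬q4 ∧ q3): α-rule — add ¬q4, q3.
        ○ open, literals {q3=T, q4=F}.
1 branch closed, 7 open.
Each open branch fixes some atoms; the unmentioned ones are free. Counting distinct full assignments: branch {q2=F, q3=F, q5=F} (q1, q4) contributes 4 new; branch {q3=F, q4=T, q5=T} (q1, q2) contributes 4 new; branch {q3=F, q4=F, q5=F} (q1, q2) contributes 2 new; branch {q3=F, q5=T} (q1, q2, q4) contributes 4 new; branch {q3=T, q5=F} (q1, q2, q4) contributes 8 new; branch {q3=T} (q1, q2, q4, q5) contributes 8 new; branch {q3=T, q4=F} (q1, q2, q5) contributes 0 new. Total: 30.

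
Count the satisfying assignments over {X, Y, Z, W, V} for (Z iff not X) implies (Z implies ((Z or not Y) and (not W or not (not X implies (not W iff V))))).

30

Initial set: {((Z iff not X) implies (Z implies ((Z or not Y) and (not W or not (not X implies (not W iff V))))))}.
((Z iff not X) implies (Z implies ((Z or not Y) and (not W or not (not X implies (not W iff V)))))): β-rule — branch into not (Z iff not X)  //  (Z implies ((Z or not Y) and (not W or not (not X implies (not W iff V))))).
  branch 1 (add not (Z iff not X)):
    not (Z iff not X): β-rule — branch into Z, not not X  //  not Z, not X.
      branch 1.1 (add Z, not not X):
        ○ open, literals {X=1, Z=1}.
      branch 1.2 (add not Z, not X):
        ○ open, literals {X=0, Z=0}.
  branch 2 (add (Z implies ((Z or not Y) and (not W or not (not X implies (not W iff V)))))):
    (Z implies ((Z or not Y) and (not W or not (not X implies (not W iff V))))): β-rule — branch into not Z  //  ((Z or not Y) and (not W or not (not X implies (not W iff V)))).
      branch 2.1 (add not Z):
        ○ open, literals {Z=0}.
      branch 2.2 (add ((Z or not Y) and (not W or not (not X implies (not W iff V))))):
        ((Z or not Y) and (not W or not (not X implies (not W iff V)))): α-rule — add (Z or not Y), (not W or not (not X implies (not W iff V))).
        (Z or not Y): β-rule — branch into Z  //  not Y.
          branch 2.2.1 (add Z):
            (not W or not (not X implies (not W iff V))): β-rule — branch into not W  //  not (not X implies (not W iff V)).
              branch 2.2.1.1 (add not W):
                ○ open, literals {W=0, Z=1}.
              branch 2.2.1.2 (add not (not X implies (not W iff V))):
                not (not X implies (not W iff V)): α-rule — add not X, not (not W iff V).
                not (not W iff V): β-rule — branch into not W, not V  //  not not W, V.
                  branch 2.2.1.2.1 (add not W, not V):
                    ○ open, literals {V=0, W=0, X=0, Z=1}.
                  branch 2.2.1.2.2 (add not not W, V):
                    ○ open, literals {V=1, W=1, X=0, Z=1}.
          branch 2.2.2 (add not Y):
            (not W or not (not X implies (not W iff V))): β-rule — branch into not W  //  not (not X implies (not W iff V)).
              branch 2.2.2.1 (add not W):
                ○ open, literals {W=0, Y=0}.
              branch 2.2.2.2 (add not (not X implies (not W iff V))):
                not (not X implies (not W iff V)): α-rule — add not X, not (not W iff V).
                not (not W iff V): β-rule — branch into not W, not V  //  not not W, V.
                  branch 2.2.2.2.1 (add not W, not V):
                    ○ open, literals {V=0, W=0, X=0, Y=0}.
                  branch 2.2.2.2.2 (add not not W, V):
                    ○ open, literals {V=1, W=1, X=0, Y=0}.
0 branches closed, 9 open.
Each open branch fixes some atoms; the unmentioned ones are free. Counting distinct full assignments: branch {X=1, Z=1} (Y, W, V) contributes 8 new; branch {X=0, Z=0} (Y, W, V) contributes 8 new; branch {Z=0} (X, Y, W, V) contributes 8 new; branch {W=0, Z=1} (X, Y, V) contributes 4 new; branch {V=0, W=0, X=0, Z=1} (Y) contributes 0 new; branch {V=1, W=1, X=0, Z=1} (Y) contributes 2 new; branch {W=0, Y=0} (X, Z, V) contributes 0 new; branch {V=0, W=0, X=0, Y=0} (Z) contributes 0 new; branch {V=1, W=1, X=0, Y=0} (Z) contributes 0 new. Total: 30.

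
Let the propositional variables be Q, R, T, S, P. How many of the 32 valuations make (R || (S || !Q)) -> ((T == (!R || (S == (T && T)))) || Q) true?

24

Initial set: {T ((R || (S || !Q)) -> ((T == (!R || (S == (T && T)))) || Q))}.
T ((R || (S || !Q)) -> ((T == (!R || (S == (T && T)))) || Q)): β-rule — branch into F (R || (S || !Q))  //  T ((T == (!R || (S == (T && T)))) || Q).
  branch 1 (add F (R || (S || !Q))):
    F (R || (S || !Q)): α-rule — add F R, F (S || !Q).
    F (S || !Q): α-rule — add F S, F !Q.
    ○ open, literals {Q=1, R=0, S=0}.
  branch 2 (add T ((T == (!R || (S == (T && T)))) || Q)):
    T ((T == (!R || (S == (T && T)))) || Q): β-rule — branch into T (T == (!R || (S == (T && T))))  //  T Q.
      branch 2.1 (add T (T == (!R || (S == (T && T))))):
        T (T == (!R || (S == (T && T)))): β-rule — branch into T T, T (!R || (S == (T && T)))  //  F T, F (!R || (S == (T && T))).
          branch 2.1.1 (add T T, T (!R || (S == (T && T)))):
            T (!R || (S == (T && T))): β-rule — branch into T !R  //  T (S == (T && T)).
              branch 2.1.1.1 (add T !R):
                ○ open, literals {R=0, T=1}.
              branch 2.1.1.2 (add T (S == (T && T))):
                T (S == (T && T)): β-rule — branch into T S, T (T && T)  //  F S, F (T && T).
                  branch 2.1.1.2.1 (add T S, T (T && T)):
                    T (T && T): α-rule — add T T, T T.
                    ○ open, literals {S=1, T=1}.
                  branch 2.1.1.2.2 (add F S, F (T && T)):
                    F (T && T): β-rule — branch into F T  //  F T.
                      branch 2.1.1.2.2.1 (add F T):
                        × closes — contains both T and !T.
                      branch 2.1.1.2.2.2 (add F T):
                        × closes — contains both T and !T.
          branch 2.1.2 (add F T, F (!R || (S == (T && T)))):
            F (!R || (S == (T && T))): α-rule — add F !R, F (S == (T && T)).
            F (S == (T && T)): β-rule — branch into T S, F (T && T)  //  F S, T (T && T).
              branch 2.1.2.1 (add T S, F (T && T)):
                F (T && T): β-rule — branch into F T  //  F T.
                  branch 2.1.2.1.1 (add F T):
                    ○ open, literals {R=1, S=1, T=0}.
                  branch 2.1.2.1.2 (add F T):
                    ○ open, literals {R=1, S=1, T=0}.
              branch 2.1.2.2 (add F S, T (T && T)):
                T (T && T): α-rule — add T T, T T.
                × closes — contains both T and !T.
      branch 2.2 (add T Q):
        ○ open, literals {Q=1}.
3 branches closed, 6 open.
Each open branch fixes some atoms; the unmentioned ones are free. Counting distinct full assignments: branch {Q=1, R=0, S=0} (T, P) contributes 4 new; branch {R=0, T=1} (Q, S, P) contributes 6 new; branch {S=1, T=1} (Q, R, P) contributes 4 new; branch {R=1, S=1, T=0} (Q, P) contributes 4 new; branch {R=1, S=1, T=0} (Q, P) contributes 0 new; branch {Q=1} (R, T, S, P) contributes 6 new. Total: 24.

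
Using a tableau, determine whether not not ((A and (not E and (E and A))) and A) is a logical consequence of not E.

No

Initial set: {T not E; F not not ((A and (not E and (E and A))) and A)}.
F not not ((A and (not E and (E and A))) and A): drop double negation, giving F ((A and (not E and (E and A))) and A).
F ((A and (not E and (E and A))) and A): β-rule — branch into F (A and (not E and (E and A)))  //  F A.
  branch 1 (add F (A and (not E and (E and A)))):
    F (A and (not E and (E and A))): β-rule — branch into F A  //  F (not E and (E and A)).
      branch 1.1 (add F A):
        ○ open, literals {A=F, E=F}.
      branch 1.2 (add F (not E and (E and A))):
        F (not E and (E and A)): β-rule — branch into F not E  //  F (E and A).
          branch 1.2.1 (add F not E):
            × closes — contains both E and not E.
          branch 1.2.2 (add F (E and A)):
            F (E and A): β-rule — branch into F E  //  F A.
              branch 1.2.2.1 (add F E):
                ○ open, literals {E=F}.
              branch 1.2.2.2 (add F A):
                ○ open, literals {A=F, E=F}.
  branch 2 (add F A):
    ○ open, literals {A=F, E=F}.
1 branch closed, 4 open.
An open branch gives a countermodel: A=F, E=F (unmentioned atoms arbitrary); the premises hold there but the conclusion fails.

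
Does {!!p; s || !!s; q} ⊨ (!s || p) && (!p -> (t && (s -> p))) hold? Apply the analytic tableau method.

Initial set: {!!p; (s || !!s); q; !((!s || p) && (!p -> (t && (s -> p))))}.
!!p: drop double negation, giving p.
(s || !!s): β-rule — branch into s  //  !!s.
  branch 1 (add s):
    !((!s || p) && (!p -> (t && (s -> p)))): β-rule — branch into !(!s || p)  //  !(!p -> (t && (s -> p))).
      branch 1.1 (add !(!s || p)):
        !(!s || p): α-rule — add !!s, !p.
        × closes — contains both p and !p.
      branch 1.2 (add !(!p -> (t && (s -> p)))):
        !(!p -> (t && (s -> p))): α-rule — add !p, !(t && (s -> p)).
        × closes — contains both p and !p.
  branch 2 (add !!s):
    !!s: drop double negation, giving s.
    !((!s || p) && (!p -> (t && (s -> p)))): β-rule — branch into !(!s || p)  //  !(!p -> (t && (s -> p))).
      branch 2.1 (add !(!s || p)):
        !(!s || p): α-rule — add !!s, !p.
        × closes — contains both p and !p.
      branch 2.2 (add !(!p -> (t && (s -> p)))):
        !(!p -> (t && (s -> p))): α-rule — add !p, !(t && (s -> p)).
        × closes — contains both p and !p.
All 4 branches close.
Every branch closed, so the premises entail the conclusion.

Yes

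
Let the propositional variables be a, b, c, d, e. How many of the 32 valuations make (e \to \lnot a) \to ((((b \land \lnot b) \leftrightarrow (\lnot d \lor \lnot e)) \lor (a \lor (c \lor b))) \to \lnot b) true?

Initial set: {((e \to \lnot a) \to ((((b \land \lnot b) \leftrightarrow (\lnot d \lor \lnot e)) \lor (a \lor (c \lor b))) \to \lnot b))}.
((e \to \lnot a) \to ((((b \land \lnot b) \leftrightarrow (\lnot d \lor \lnot e)) \lor (a \lor (c \lor b))) \to \lnot b)): β-rule — branch into \lnot (e \to \lnot a)  //  ((((b \land \lnot b) \leftrightarrow (\lnot d \lor \lnot e)) \lor (a \lor (c \lor b))) \to \lnot b).
  branch 1 (add \lnot (e \to \lnot a)):
    \lnot (e \to \lnot a): α-rule — add e, \lnot \lnot a.
    ○ open, literals {a=T, e=T}.
  branch 2 (add ((((b \land \lnot b) \leftrightarrow (\lnot d \lor \lnot e)) \lor (a \lor (c \lor b))) \to \lnot b)):
    ((((b \land \lnot b) \leftrightarrow (\lnot d \lor \lnot e)) \lor (a \lor (c \lor b))) \to \lnot b): β-rule — branch into \lnot (((b \land \lnot b) \leftrightarrow (\lnot d \lor \lnot e)) \lor (a \lor (c \lor b)))  //  \lnot b.
      branch 2.1 (add \lnot (((b \land \lnot b) \leftrightarrow (\lnot d \lor \lnot e)) \lor (a \lor (c \lor b)))):
        \lnot (((b \land \lnot b) \leftrightarrow (\lnot d \lor \lnot e)) \lor (a \lor (c \lor b))): α-rule — add \lnot ((b \land \lnot b) \leftrightarrow (\lnot d \lor \lnot e)), \lnot (a \lor (c \lor b)).
        \lnot (a \lor (c \lor b)): α-rule — add \lnot a, \lnot (c \lor b).
        \lnot (c \lor b): α-rule — add \lnot c, \lnot b.
        \lnot ((b \land \lnot b) \leftrightarrow (\lnot d \lor \lnot e)): β-rule — branch into (b \land \lnot b), \lnot (\lnot d \lor \lnot e)  //  \lnot (b \land \lnot b), (\lnot d \lor \lnot e).
          branch 2.1.1 (add (b \land \lnot b), \lnot (\lnot d \lor \lnot e)):
            (b \land \lnot b): α-rule — add b, \lnot b.
            × closes — contains both b and \lnot b.
          branch 2.1.2 (add \lnot (b \land \lnot b), (\lnot d \lor \lnot e)):
            \lnot (b \land \lnot b): β-rule — branch into \lnot b  //  \lnot \lnot b.
              branch 2.1.2.1 (add \lnot b):
                (\lnot d \lor \lnot e): β-rule — branch into \lnot d  //  \lnot e.
                  branch 2.1.2.1.1 (add \lnot d):
                    ○ open, literals {a=F, b=F, c=F, d=F}.
                  branch 2.1.2.1.2 (add \lnot e):
                    ○ open, literals {a=F, b=F, c=F, e=F}.
              branch 2.1.2.2 (add \lnot \lnot b):
                × closes — contains both b and \lnot b.
      branch 2.2 (add \lnot b):
        ○ open, literals {b=F}.
2 branches closed, 4 open.
Each open branch fixes some atoms; the unmentioned ones are free. Counting distinct full assignments: branch {a=T, e=T} (b, c, d) contributes 8 new; branch {a=F, b=F, c=F, d=F} (e) contributes 2 new; branch {a=F, b=F, c=F, e=F} (d) contributes 1 new; branch {b=F} (a, c, d, e) contributes 9 new. Total: 20.

20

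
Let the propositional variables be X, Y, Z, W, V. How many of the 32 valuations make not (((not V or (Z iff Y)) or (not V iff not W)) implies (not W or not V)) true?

Initial set: {not (((not V or (Z iff Y)) or (not V iff not W)) implies (not W or not V))}.
not (((not V or (Z iff Y)) or (not V iff not W)) implies (not W or not V)): α-rule — add ((not V or (Z iff Y)) or (not V iff not W)), not (not W or not V).
not (not W or not V): α-rule — add not not W, not not V.
((not V or (Z iff Y)) or (not V iff not W)): β-rule — branch into (not V or (Z iff Y))  //  (not V iff not W).
  branch 1 (add (not V or (Z iff Y))):
    (not V or (Z iff Y)): β-rule — branch into not V  //  (Z iff Y).
      branch 1.1 (add not V):
        × closes — contains both V and not V.
      branch 1.2 (add (Z iff Y)):
        (Z iff Y): β-rule — branch into Z, Y  //  not Z, not Y.
          branch 1.2.1 (add Z, Y):
            ○ open, literals {V=true, W=true, Y=true, Z=true}.
          branch 1.2.2 (add not Z, not Y):
            ○ open, literals {V=true, W=true, Y=false, Z=false}.
  branch 2 (add (not V iff not W)):
    (not V iff not W): β-rule — branch into not V, not W  //  not not V, not not W.
      branch 2.1 (add not V, not W):
        × closes — contains both V and not V.
      branch 2.2 (add not not V, not not W):
        ○ open, literals {V=true, W=true}.
2 branches closed, 3 open.
Each open branch fixes some atoms; the unmentioned ones are free. Counting distinct full assignments: branch {V=true, W=true, Y=true, Z=true} (X) contributes 2 new; branch {V=true, W=true, Y=false, Z=false} (X) contributes 2 new; branch {V=true, W=true} (X, Y, Z) contributes 4 new. Total: 8.

8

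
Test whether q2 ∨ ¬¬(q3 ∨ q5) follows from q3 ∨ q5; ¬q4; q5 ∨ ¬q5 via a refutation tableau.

Initial set: {T (q3 ∨ q5); T ¬q4; T (q5 ∨ ¬q5); F (q2 ∨ ¬¬(q3 ∨ q5))}.
F (q2 ∨ ¬¬(q3 ∨ q5)): α-rule — add F q2, F ¬¬(q3 ∨ q5).
F ¬¬(q3 ∨ q5): drop double negation, giving F (q3 ∨ q5).
F (q3 ∨ q5): α-rule — add F q3, F q5.
T (q3 ∨ q5): β-rule — branch into T q3  //  T q5.
  branch 1 (add T q3):
    × closes — contains both q3 and ¬q3.
  branch 2 (add T q5):
    × closes — contains both q5 and ¬q5.
All 2 branches close.
Every branch closed, so the premises entail the conclusion.

Yes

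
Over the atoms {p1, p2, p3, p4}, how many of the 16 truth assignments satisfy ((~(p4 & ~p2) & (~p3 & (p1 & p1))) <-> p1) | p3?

15

Initial set: {T (((~(p4 & ~p2) & (~p3 & (p1 & p1))) <-> p1) | p3)}.
T (((~(p4 & ~p2) & (~p3 & (p1 & p1))) <-> p1) | p3): β-rule — branch into T ((~(p4 & ~p2) & (~p3 & (p1 & p1))) <-> p1)  //  T p3.
  branch 1 (add T ((~(p4 & ~p2) & (~p3 & (p1 & p1))) <-> p1)):
    T ((~(p4 & ~p2) & (~p3 & (p1 & p1))) <-> p1): β-rule — branch into T (~(p4 & ~p2) & (~p3 & (p1 & p1))), T p1  //  F (~(p4 & ~p2) & (~p3 & (p1 & p1))), F p1.
      branch 1.1 (add T (~(p4 & ~p2) & (~p3 & (p1 & p1))), T p1):
        T (~(p4 & ~p2) & (~p3 & (p1 & p1))): α-rule — add T ~(p4 & ~p2), T (~p3 & (p1 & p1)).
        T (~p3 & (p1 & p1)): α-rule — add T ~p3, T (p1 & p1).
        T (p1 & p1): α-rule — add T p1, T p1.
        T ~(p4 & ~p2): β-rule — branch into F p4  //  F ~p2.
          branch 1.1.1 (add F p4):
            ○ open, literals {p1=true, p3=false, p4=false}.
          branch 1.1.2 (add F ~p2):
            ○ open, literals {p1=true, p2=true, p3=false}.
      branch 1.2 (add F (~(p4 & ~p2) & (~p3 & (p1 & p1))), F p1):
        F (~(p4 & ~p2) & (~p3 & (p1 & p1))): β-rule — branch into F ~(p4 & ~p2)  //  F (~p3 & (p1 & p1)).
          branch 1.2.1 (add F ~(p4 & ~p2)):
            F ~(p4 & ~p2): α-rule — add T p4, T ~p2.
            ○ open, literals {p1=false, p2=false, p4=true}.
          branch 1.2.2 (add F (~p3 & (p1 & p1))):
            F (~p3 & (p1 & p1)): β-rule — branch into F ~p3  //  F (p1 & p1).
              branch 1.2.2.1 (add F ~p3):
                ○ open, literals {p1=false, p3=true}.
              branch 1.2.2.2 (add F (p1 & p1)):
                F (p1 & p1): β-rule — branch into F p1  //  F p1.
                  branch 1.2.2.2.1 (add F p1):
                    ○ open, literals {p1=false}.
                  branch 1.2.2.2.2 (add F p1):
                    ○ open, literals {p1=false}.
  branch 2 (add T p3):
    ○ open, literals {p3=true}.
0 branches closed, 7 open.
Each open branch fixes some atoms; the unmentioned ones are free. Counting distinct full assignments: branch {p1=true, p3=false, p4=false} (p2) contributes 2 new; branch {p1=true, p2=true, p3=false} (p4) contributes 1 new; branch {p1=false, p2=false, p4=true} (p3) contributes 2 new; branch {p1=false, p3=true} (p2, p4) contributes 3 new; branch {p1=false} (p2, p3, p4) contributes 3 new; branch {p1=false} (p2, p3, p4) contributes 0 new; branch {p3=true} (p1, p2, p4) contributes 4 new. Total: 15.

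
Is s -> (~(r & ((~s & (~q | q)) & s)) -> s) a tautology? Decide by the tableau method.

Assume the negation and expand:
Initial set: {~(s -> (~(r & ((~s & (~q | q)) & s)) -> s))}.
~(s -> (~(r & ((~s & (~q | q)) & s)) -> s)): α-rule — add s, ~(~(r & ((~s & (~q | q)) & s)) -> s).
~(~(r & ((~s & (~q | q)) & s)) -> s): α-rule — add ~(r & ((~s & (~q | q)) & s)), ~s.
× closes — contains both s and ~s.
All 1 branch closes.
Every branch closed, so the negation is unsatisfiable and the formula is valid.

Valid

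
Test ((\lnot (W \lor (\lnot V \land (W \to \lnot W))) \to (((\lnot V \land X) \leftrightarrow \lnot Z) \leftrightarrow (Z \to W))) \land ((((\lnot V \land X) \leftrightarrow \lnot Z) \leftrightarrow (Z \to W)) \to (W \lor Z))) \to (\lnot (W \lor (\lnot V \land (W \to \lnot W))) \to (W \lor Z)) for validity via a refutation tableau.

Assume the negation and expand:
Initial set: {F (((\lnot (W \lor (\lnot V \land (W \to \lnot W))) \to (((\lnot V \land X) \leftrightarrow \lnot Z) \leftrightarrow (Z \to W))) \land ((((\lnot V \land X) \leftrightarrow \lnot Z) \leftrightarrow (Z \to W)) \to (W \lor Z))) \to (\lnot (W \lor (\lnot V \land (W \to \lnot W))) \to (W \lor Z)))}.
F (((\lnot (W \lor (\lnot V \land (W \to \lnot W))) \to (((\lnot V \land X) \leftrightarrow \lnot Z) \leftrightarrow (Z \to W))) \land ((((\lnot V \land X) \leftrightarrow \lnot Z) \leftrightarrow (Z \to W)) \to (W \lor Z))) \to (\lnot (W \lor (\lnot V \land (W \to \lnot W))) \to (W \lor Z))): α-rule — add T ((\lnot (W \lor (\lnot V \land (W \to \lnot W))) \to (((\lnot V \land X) \leftrightarrow \lnot Z) \leftrightarrow (Z \to W))) \land ((((\lnot V \land X) \leftrightarrow \lnot Z) \leftrightarrow (Z \to W)) \to (W \lor Z))), F (\lnot (W \lor (\lnot V \land (W \to \lnot W))) \to (W \lor Z)).
T ((\lnot (W \lor (\lnot V \land (W \to \lnot W))) \to (((\lnot V \land X) \leftrightarrow \lnot Z) \leftrightarrow (Z \to W))) \land ((((\lnot V \land X) \leftrightarrow \lnot Z) \leftrightarrow (Z \to W)) \to (W \lor Z))): α-rule — add T (\lnot (W \lor (\lnot V \land (W \to \lnot W))) \to (((\lnot V \land X) \leftrightarrow \lnot Z) \leftrightarrow (Z \to W))), T ((((\lnot V \land X) \leftrightarrow \lnot Z) \leftrightarrow (Z \to W)) \to (W \lor Z)).
F (\lnot (W \lor (\lnot V \land (W \to \lnot W))) \to (W \lor Z)): α-rule — add T \lnot (W \lor (\lnot V \land (W \to \lnot W))), F (W \lor Z).
T \lnot (W \lor (\lnot V \land (W \to \lnot W))): α-rule — add F W, F (\lnot V \land (W \to \lnot W)).
F (W \lor Z): α-rule — add F W, F Z.
T (\lnot (W \lor (\lnot V \land (W \to \lnot W))) \to (((\lnot V \land X) \leftrightarrow \lnot Z) \leftrightarrow (Z \to W))): β-rule — branch into F \lnot (W \lor (\lnot V \land (W \to \lnot W)))  //  T (((\lnot V \land X) \leftrightarrow \lnot Z) \leftrightarrow (Z \to W)).
  branch 1 (add F \lnot (W \lor (\lnot V \land (W \to \lnot W)))):
    T ((((\lnot V \land X) \leftrightarrow \lnot Z) \leftrightarrow (Z \to W)) \to (W \lor Z)): β-rule — branch into F (((\lnot V \land X) \leftrightarrow \lnot Z) \leftrightarrow (Z \to W))  //  T (W \lor Z).
      branch 1.1 (add F (((\lnot V \land X) \leftrightarrow \lnot Z) \leftrightarrow (Z \to W))):
        F (\lnot V \land (W \to \lnot W)): β-rule — branch into F \lnot V  //  F (W \to \lnot W).
          branch 1.1.1 (add F \lnot V):
            F \lnot (W \lor (\lnot V \land (W \to \lnot W))): β-rule — branch into T W  //  T (\lnot V \land (W \to \lnot W)).
              branch 1.1.1.1 (add T W):
                × closes — contains both W and \lnot W.
              branch 1.1.1.2 (add T (\lnot V \land (W \to \lnot W))):
                T (\lnot V \land (W \to \lnot W)): α-rule — add T \lnot V, T (W \to \lnot W).
                × closes — contains both V and \lnot V.
          branch 1.1.2 (add F (W \to \lnot W)):
            F (W \to \lnot W): α-rule — add T W, F \lnot W.
            × closes — contains both W and \lnot W.
      branch 1.2 (add T (W \lor Z)):
        F (\lnot V \land (W \to \lnot W)): β-rule — branch into F \lnot V  //  F (W \to \lnot W).
          branch 1.2.1 (add F \lnot V):
            F \lnot (W \lor (\lnot V \land (W \to \lnot W))): β-rule — branch into T W  //  T (\lnot V \land (W \to \lnot W)).
              branch 1.2.1.1 (add T W):
                × closes — contains both W and \lnot W.
              branch 1.2.1.2 (add T (\lnot V \land (W \to \lnot W))):
                T (\lnot V \land (W \to \lnot W)): α-rule — add T \lnot V, T (W \to \lnot W).
                × closes — contains both V and \lnot V.
          branch 1.2.2 (add F (W \to \lnot W)):
            F (W \to \lnot W): α-rule — add T W, F \lnot W.
            × closes — contains both W and \lnot W.
  branch 2 (add T (((\lnot V \land X) \leftrightarrow \lnot Z) \leftrightarrow (Z \to W))):
    T ((((\lnot V \land X) \leftrightarrow \lnot Z) \leftrightarrow (Z \to W)) \to (W \lor Z)): β-rule — branch into F (((\lnot V \land X) \leftrightarrow \lnot Z) \leftrightarrow (Z \to W))  //  T (W \lor Z).
      branch 2.1 (add F (((\lnot V \land X) \leftrightarrow \lnot Z) \leftrightarrow (Z \to W))):
        F (\lnot V \land (W \to \lnot W)): β-rule — branch into F \lnot V  //  F (W \to \lnot W).
          branch 2.1.1 (add F \lnot V):
            T (((\lnot V \land X) \leftrightarrow \lnot Z) \leftrightarrow (Z \to W)): β-rule — branch into T ((\lnot V \land X) \leftrightarrow \lnot Z), T (Z \to W)  //  F ((\lnot V \land X) \leftrightarrow \lnot Z), F (Z \to W).
              branch 2.1.1.1 (add T ((\lnot V \land X) \leftrightarrow \lnot Z), T (Z \to W)):
                F (((\lnot V \land X) \leftrightarrow \lnot Z) \leftrightarrow (Z \to W)): β-rule — branch into T ((\lnot V \land X) \leftrightarrow \lnot Z), F (Z \to W)  //  F ((\lnot V \land X) \leftrightarrow \lnot Z), T (Z \to W).
                  branch 2.1.1.1.1 (add T ((\lnot V \land X) \leftrightarrow \lnot Z), F (Z \to W)):
                    F (Z \to W): α-rule — add T Z, F W.
                    × closes — contains both Z and \lnot Z.
                  branch 2.1.1.1.2 (add F ((\lnot V \land X) \leftrightarrow \lnot Z), T (Z \to W)):
                    T ((\lnot V \land X) \leftrightarrow \lnot Z): β-rule — branch into T (\lnot V \land X), T \lnot Z  //  F (\lnot V \land X), F \lnot Z.
                      branch 2.1.1.1.2.1 (add T (\lnot V \land X), T \lnot Z):
                        T (\lnot V \land X): α-rule — add T \lnot V, T X.
                        × closes — contains both V and \lnot V.
                      branch 2.1.1.1.2.2 (add F (\lnot V \land X), F \lnot Z):
                        × closes — contains both Z and \lnot Z.
              branch 2.1.1.2 (add F ((\lnot V \land X) \leftrightarrow \lnot Z), F (Z \to W)):
                F (Z \to W): α-rule — add T Z, F W.
                × closes — contains both Z and \lnot Z.
          branch 2.1.2 (add F (W \to \lnot W)):
            F (W \to \lnot W): α-rule — add T W, F \lnot W.
            × closes — contains both W and \lnot W.
      branch 2.2 (add T (W \lor Z)):
        F (\lnot V \land (W \to \lnot W)): β-rule — branch into F \lnot V  //  F (W \to \lnot W).
          branch 2.2.1 (add F \lnot V):
            T (((\lnot V \land X) \leftrightarrow \lnot Z) \leftrightarrow (Z \to W)): β-rule — branch into T ((\lnot V \land X) \leftrightarrow \lnot Z), T (Z \to W)  //  F ((\lnot V \land X) \leftrightarrow \lnot Z), F (Z \to W).
              branch 2.2.1.1 (add T ((\lnot V \land X) \leftrightarrow \lnot Z), T (Z \to W)):
                T (W \lor Z): β-rule — branch into T W  //  T Z.
                  branch 2.2.1.1.1 (add T W):
                    × closes — contains both W and \lnot W.
                  branch 2.2.1.1.2 (add T Z):
                    × closes — contains both Z and \lnot Z.
              branch 2.2.1.2 (add F ((\lnot V \land X) \leftrightarrow \lnot Z), F (Z \to W)):
                F (Z \to W): α-rule — add T Z, F W.
                × closes — contains both Z and \lnot Z.
          branch 2.2.2 (add F (W \to \lnot W)):
            F (W \to \lnot W): α-rule — add T W, F \lnot W.
            × closes — contains both W and \lnot W.
All 15 branches close.
Every branch closed, so the negation is unsatisfiable and the formula is valid.

Valid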